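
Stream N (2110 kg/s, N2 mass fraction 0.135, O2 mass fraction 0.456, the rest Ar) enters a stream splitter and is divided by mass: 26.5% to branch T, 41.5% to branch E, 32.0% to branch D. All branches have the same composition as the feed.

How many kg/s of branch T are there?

Branch T flow = 0.265×2110 = 559.15 kg/s.

559.1 kg/s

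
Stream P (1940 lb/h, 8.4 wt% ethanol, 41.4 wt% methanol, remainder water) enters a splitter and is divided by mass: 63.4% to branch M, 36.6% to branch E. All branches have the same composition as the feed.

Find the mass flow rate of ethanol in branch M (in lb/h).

Branch M total = 0.634×1940 = 1230 lb/h.
ethanol in M = 0.084×1230 = 103.32 lb/h.

103.3 lb/h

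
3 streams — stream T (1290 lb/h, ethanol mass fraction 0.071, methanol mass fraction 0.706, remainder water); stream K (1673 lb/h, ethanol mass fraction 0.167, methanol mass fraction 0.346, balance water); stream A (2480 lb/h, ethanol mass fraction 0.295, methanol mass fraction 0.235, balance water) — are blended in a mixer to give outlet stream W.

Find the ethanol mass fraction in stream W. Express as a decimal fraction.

0.203

Total flow out = 1290 + 1673 + 2480 = 5443 lb/h.
ethanol in = 1290×0.071 + 1673×0.167 + 2480×0.295 = 1102.6 lb/h.
ethanol mass fraction in W = 1102.6/5443 = 0.203.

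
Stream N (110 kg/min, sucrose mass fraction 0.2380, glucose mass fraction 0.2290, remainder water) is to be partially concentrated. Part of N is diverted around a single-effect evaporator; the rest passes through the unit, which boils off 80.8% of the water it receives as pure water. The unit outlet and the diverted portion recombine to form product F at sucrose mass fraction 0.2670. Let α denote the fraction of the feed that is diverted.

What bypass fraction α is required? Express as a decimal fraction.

All 110×0.238 = 26.18 kg/min of sucrose reaches F, so F = 26.18/0.267 = 98.052 kg/min and vapour = 11.948 kg/min.
The evaporator receives (1−α)·110 of feed at 0.533 water and removes 0.808 of that water:
0.808×0.533×(1−α)×110 = 11.948
(1−α) = 11.948/47.373 = 0.2522;  α = 0.7478.

0.748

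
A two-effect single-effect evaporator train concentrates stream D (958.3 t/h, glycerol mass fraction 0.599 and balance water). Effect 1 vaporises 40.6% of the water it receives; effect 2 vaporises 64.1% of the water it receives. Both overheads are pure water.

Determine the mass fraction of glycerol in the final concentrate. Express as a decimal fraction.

0.875

water in feed = 958.3×0.401 = 384.28 t/h.
After stage 1: water left = (1−0.406)×384.28 = 228.26; stream total = 802.28 t/h.
After stage 2: water left = (1−0.641)×228.26 = 81.946; final concentrate = 655.97 t/h.
glycerol fraction = 574.02/655.97 = 0.875.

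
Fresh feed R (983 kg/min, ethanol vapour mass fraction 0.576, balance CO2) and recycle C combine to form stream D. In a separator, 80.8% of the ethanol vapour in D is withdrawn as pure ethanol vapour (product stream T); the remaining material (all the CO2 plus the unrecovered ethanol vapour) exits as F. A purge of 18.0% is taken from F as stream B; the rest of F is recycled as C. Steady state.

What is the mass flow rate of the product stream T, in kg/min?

ethanol vapour in D: m_A = 983×0.576 + (1−0.180)·(1−0.808)·m_A, so m_A = 566.21/0.8426 = 672.01 kg/min.
Product T = 0.808×672.01 = 542.98 kg/min.

543 kg/min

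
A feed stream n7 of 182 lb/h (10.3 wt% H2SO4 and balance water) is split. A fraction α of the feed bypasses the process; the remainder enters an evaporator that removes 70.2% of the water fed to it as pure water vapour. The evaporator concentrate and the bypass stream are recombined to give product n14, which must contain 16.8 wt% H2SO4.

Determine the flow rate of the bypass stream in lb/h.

70.17 lb/h

All 182×0.103 = 18.746 lb/h of H2SO4 reaches n14, so n14 = 18.746/0.168 = 111.58 lb/h and vapour = 70.417 lb/h.
The evaporator receives (1−α)·182 of feed at 0.897 water and removes 0.702 of that water:
0.702×0.897×(1−α)×182 = 70.417
(1−α) = 70.417/114.6 = 0.6144;  α = 0.3856.
Bypass flow = 0.3856×182 = 70.173 lb/h.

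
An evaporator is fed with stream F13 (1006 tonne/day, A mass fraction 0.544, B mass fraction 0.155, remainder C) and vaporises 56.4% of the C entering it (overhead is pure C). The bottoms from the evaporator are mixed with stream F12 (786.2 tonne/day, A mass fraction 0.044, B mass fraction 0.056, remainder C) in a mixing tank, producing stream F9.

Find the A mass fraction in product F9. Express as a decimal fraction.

0.359

Vapour removed = 0.564×0.301×1006 = 170.78 tonne/day; concentrate = 835.22 tonne/day.
A reaching the mixer = 547.26 (from concentrate) + 786.2×0.044 = 581.86 tonne/day.
Product flow = 835.22 + 786.2 = 1621.4 tonne/day; A fraction = 0.359.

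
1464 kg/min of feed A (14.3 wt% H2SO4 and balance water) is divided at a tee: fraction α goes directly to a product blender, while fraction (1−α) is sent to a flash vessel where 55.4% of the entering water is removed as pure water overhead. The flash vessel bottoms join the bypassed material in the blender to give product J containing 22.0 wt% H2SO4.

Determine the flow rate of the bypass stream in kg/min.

All 1464×0.143 = 209.35 kg/min of H2SO4 reaches J, so J = 209.35/0.220 = 951.6 kg/min and vapour = 512.4 kg/min.
The evaporator receives (1−α)·1464 of feed at 0.857 water and removes 0.554 of that water:
0.554×0.857×(1−α)×1464 = 512.4
(1−α) = 512.4/695.07 = 0.7372;  α = 0.2628.
Bypass flow = 0.2628×1464 = 384.76 kg/min.

384.8 kg/min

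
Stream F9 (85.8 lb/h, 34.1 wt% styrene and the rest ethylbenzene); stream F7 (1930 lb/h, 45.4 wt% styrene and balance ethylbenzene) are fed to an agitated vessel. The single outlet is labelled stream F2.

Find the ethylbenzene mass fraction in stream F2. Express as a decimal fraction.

0.551

Total flow out = 85.8 + 1930 = 2015.8 lb/h.
ethylbenzene in = 85.8×0.659 + 1930×0.546 = 1110.3 lb/h.
ethylbenzene mass fraction in F2 = 1110.3/2015.8 = 0.551.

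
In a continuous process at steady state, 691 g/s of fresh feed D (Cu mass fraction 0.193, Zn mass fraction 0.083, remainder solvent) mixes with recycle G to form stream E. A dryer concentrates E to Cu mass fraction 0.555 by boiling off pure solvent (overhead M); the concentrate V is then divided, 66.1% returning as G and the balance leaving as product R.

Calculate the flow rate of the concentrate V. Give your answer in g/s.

708.8 g/s

Overall Cu balance (none leaves overhead): Cu in fresh feed = Cu in product, i.e. 691×0.193 = (1−0.661)·V·0.555.
V = 133.36/(0.555×0.339) = 708.83 g/s.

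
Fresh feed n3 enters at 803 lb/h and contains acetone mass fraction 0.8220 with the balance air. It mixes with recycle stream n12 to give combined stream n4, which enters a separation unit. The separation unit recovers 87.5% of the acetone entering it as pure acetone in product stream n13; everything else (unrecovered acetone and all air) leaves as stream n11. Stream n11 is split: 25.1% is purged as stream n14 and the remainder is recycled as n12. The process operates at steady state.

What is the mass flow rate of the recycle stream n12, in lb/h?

air enters only via n3 and leaves only via the purge: 803×0.178 = 0.251×(air in n11), and the separation unit passes all air, so air in n4 = air in n11 = 569.46 lb/h.
acetone in n4: m_A = 803×0.822 + (1−0.251)·(1−0.875)·m_A, so m_A = 660.07/0.9064 = 728.25 lb/h.
n11 = (1−0.875)×728.25 + 569.46 = 660.49 lb/h.
Recycle n12 = (1−0.251)×660.49 = 494.71 lb/h.

494.7 lb/h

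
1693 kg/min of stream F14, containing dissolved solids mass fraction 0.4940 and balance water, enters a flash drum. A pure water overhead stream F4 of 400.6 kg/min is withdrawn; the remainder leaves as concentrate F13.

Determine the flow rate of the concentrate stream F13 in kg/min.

Concentrate = 1693 − 400.6 = 1292.4 kg/min.

1292 kg/min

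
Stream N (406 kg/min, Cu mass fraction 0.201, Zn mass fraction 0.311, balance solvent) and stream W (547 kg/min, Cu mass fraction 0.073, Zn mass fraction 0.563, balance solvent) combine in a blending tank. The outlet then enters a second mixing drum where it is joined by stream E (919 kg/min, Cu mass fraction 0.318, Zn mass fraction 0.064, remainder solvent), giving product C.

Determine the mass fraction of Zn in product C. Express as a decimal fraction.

0.263

Overall, product flow = 1872 kg/min.
Zn in = 406×0.311 + 547×0.563 + 919×0.064 = 493.04 kg/min.
Zn fraction in C = 0.263.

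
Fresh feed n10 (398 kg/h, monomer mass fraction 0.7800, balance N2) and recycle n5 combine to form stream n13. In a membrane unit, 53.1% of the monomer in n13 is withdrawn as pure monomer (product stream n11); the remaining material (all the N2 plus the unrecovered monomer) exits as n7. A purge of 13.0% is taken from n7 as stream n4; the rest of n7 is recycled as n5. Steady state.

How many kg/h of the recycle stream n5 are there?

N2 enters only via n10 and leaves only via the purge: 398×0.220 = 0.130×(N2 in n7), and the membrane unit passes all N2, so N2 in n13 = N2 in n7 = 673.54 kg/h.
monomer in n13: m_A = 398×0.780 + (1−0.130)·(1−0.531)·m_A, so m_A = 310.44/0.5920 = 524.42 kg/h.
n7 = (1−0.531)×524.42 + 673.54 = 919.49 kg/h.
Recycle n5 = (1−0.130)×919.49 = 799.96 kg/h.

800 kg/h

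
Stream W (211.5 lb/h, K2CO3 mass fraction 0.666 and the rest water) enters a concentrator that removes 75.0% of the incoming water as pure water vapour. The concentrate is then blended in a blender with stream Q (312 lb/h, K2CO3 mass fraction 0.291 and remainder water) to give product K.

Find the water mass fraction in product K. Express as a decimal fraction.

0.508

Vapour removed = 0.750×0.334×211.5 = 52.981 lb/h; concentrate = 158.52 lb/h.
water reaching the mixer = 17.66 (from concentrate) + 312×0.709 = 238.87 lb/h.
Product flow = 158.52 + 312 = 470.52 lb/h; water fraction = 0.508.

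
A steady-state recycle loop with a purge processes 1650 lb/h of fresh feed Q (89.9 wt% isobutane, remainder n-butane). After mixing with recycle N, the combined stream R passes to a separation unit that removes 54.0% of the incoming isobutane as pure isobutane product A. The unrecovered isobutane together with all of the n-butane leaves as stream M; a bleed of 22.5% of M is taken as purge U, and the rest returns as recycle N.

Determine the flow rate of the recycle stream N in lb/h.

n-butane enters only via Q and leaves only via the purge: 1650×0.101 = 0.225×(n-butane in M), and the separation unit passes all n-butane, so n-butane in R = n-butane in M = 740.67 lb/h.
isobutane in R: m_A = 1650×0.899 + (1−0.225)·(1−0.540)·m_A, so m_A = 1483.4/0.6435 = 2305.1 lb/h.
M = (1−0.540)×2305.1 + 740.67 = 1801 lb/h.
Recycle N = (1−0.225)×1801 = 1395.8 lb/h.

1396 lb/h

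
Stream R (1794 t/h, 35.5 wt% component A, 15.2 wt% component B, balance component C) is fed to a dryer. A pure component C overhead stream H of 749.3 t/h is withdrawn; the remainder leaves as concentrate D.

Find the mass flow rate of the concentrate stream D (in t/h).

Concentrate = 1794 − 749.3 = 1044.7 t/h.

1045 t/h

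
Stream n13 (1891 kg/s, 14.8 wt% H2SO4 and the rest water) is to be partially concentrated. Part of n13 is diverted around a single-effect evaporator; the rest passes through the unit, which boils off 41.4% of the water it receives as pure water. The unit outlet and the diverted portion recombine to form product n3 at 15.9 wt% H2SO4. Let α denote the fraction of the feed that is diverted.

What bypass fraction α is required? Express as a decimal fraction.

0.804

All 1891×0.148 = 279.87 kg/s of H2SO4 reaches n3, so n3 = 279.87/0.159 = 1760.2 kg/s and vapour = 130.82 kg/s.
The evaporator receives (1−α)·1891 of feed at 0.852 water and removes 0.414 of that water:
0.414×0.852×(1−α)×1891 = 130.82
(1−α) = 130.82/667.01 = 0.1961;  α = 0.8039.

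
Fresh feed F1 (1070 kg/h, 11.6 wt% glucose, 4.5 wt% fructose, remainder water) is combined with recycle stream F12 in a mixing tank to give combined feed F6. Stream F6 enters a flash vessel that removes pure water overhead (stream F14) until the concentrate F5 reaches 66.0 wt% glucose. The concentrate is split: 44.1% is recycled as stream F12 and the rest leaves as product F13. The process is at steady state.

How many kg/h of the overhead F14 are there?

Overall glucose balance (none leaves overhead): glucose in fresh feed = glucose in product, i.e. 1070×0.116 = (1−0.441)·F5·0.660.
F5 = 124.12/(0.660×0.559) = 336.42 kg/h.
Recycle F12 = 0.441×336.42 = 148.36 kg/h.
Combined feed F6 = 1070 + 148.36 = 1218.4 kg/h.
Overhead F14 = F6 − F5 = 1218.4 − 336.42 = 881.94 kg/h.

881.9 kg/h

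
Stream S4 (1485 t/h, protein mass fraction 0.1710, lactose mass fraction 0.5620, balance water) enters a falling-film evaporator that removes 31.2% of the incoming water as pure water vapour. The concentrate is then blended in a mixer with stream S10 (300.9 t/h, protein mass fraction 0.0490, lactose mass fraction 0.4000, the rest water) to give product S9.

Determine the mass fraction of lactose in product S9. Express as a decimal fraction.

0.5745

Vapour removed = 0.312×0.267×1485 = 123.71 t/h; concentrate = 1361.3 t/h.
lactose reaching the mixer = 834.57 (from concentrate) + 300.9×0.400 = 954.93 t/h.
Product flow = 1361.3 + 300.9 = 1662.2 t/h; lactose fraction = 0.5745.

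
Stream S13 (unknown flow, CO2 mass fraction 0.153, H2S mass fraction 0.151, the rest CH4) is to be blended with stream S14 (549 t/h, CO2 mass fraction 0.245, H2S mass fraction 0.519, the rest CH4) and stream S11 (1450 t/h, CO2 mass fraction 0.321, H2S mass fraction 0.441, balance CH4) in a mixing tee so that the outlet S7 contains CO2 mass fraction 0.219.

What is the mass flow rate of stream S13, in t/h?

2457 t/h

Let S13 be the unknown flow. Total out = 1999 + S13.
CO2 balance: 599.95 + 0.153·S13 = 0.219·(1999 + S13)
(0.153 − 0.219)·S13 = 0.219×1999 − 599.95 = -162.17
S13 = -162.17 / -0.066 = 2457.2 t/h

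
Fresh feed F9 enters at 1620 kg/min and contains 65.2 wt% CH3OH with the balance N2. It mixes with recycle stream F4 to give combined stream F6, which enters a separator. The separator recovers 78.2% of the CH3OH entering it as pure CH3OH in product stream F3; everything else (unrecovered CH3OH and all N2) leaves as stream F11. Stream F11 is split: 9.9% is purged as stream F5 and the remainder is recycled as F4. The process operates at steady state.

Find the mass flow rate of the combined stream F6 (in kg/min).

7009 kg/min

N2 enters only via F9 and leaves only via the purge: 1620×0.348 = 0.099×(N2 in F11), and the separator passes all N2, so N2 in F6 = N2 in F11 = 5694.5 kg/min.
CH3OH in F6: m_A = 1620×0.652 + (1−0.099)·(1−0.782)·m_A, so m_A = 1056.2/0.8036 = 1314.4 kg/min.
F6 = 1314.4 + 5694.5 = 7009 kg/min.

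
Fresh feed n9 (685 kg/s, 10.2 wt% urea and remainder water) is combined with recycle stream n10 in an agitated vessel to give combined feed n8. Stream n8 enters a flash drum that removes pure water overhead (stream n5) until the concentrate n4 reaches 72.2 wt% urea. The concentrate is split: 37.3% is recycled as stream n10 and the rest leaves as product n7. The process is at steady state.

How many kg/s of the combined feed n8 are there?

742.6 kg/s

Overall urea balance (none leaves overhead): urea in fresh feed = urea in product, i.e. 685×0.102 = (1−0.373)·n4·0.722.
n4 = 69.87/(0.722×0.627) = 154.34 kg/s.
Recycle n10 = 0.373×154.34 = 57.57 kg/s.
Combined feed n8 = 685 + 57.57 = 742.57 kg/s.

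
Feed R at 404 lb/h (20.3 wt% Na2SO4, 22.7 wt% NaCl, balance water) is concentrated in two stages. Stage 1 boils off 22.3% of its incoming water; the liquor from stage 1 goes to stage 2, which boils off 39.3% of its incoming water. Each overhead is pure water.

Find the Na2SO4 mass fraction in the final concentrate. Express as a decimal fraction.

0.2905

water in feed = 404×0.570 = 230.28 lb/h.
After stage 1: water left = (1−0.223)×230.28 = 178.93; stream total = 352.65 lb/h.
After stage 2: water left = (1−0.393)×178.93 = 108.61; final concentrate = 282.33 lb/h.
Na2SO4 fraction = 82.012/282.33 = 0.2905.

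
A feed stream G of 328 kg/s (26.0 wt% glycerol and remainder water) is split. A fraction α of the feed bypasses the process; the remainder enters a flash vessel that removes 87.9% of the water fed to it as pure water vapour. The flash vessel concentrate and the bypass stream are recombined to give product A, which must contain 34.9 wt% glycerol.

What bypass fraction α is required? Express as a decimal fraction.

0.608

All 328×0.260 = 85.28 kg/s of glycerol reaches A, so A = 85.28/0.349 = 244.36 kg/s and vapour = 83.645 kg/s.
The evaporator receives (1−α)·328 of feed at 0.740 water and removes 0.879 of that water:
0.879×0.740×(1−α)×328 = 83.645
(1−α) = 83.645/213.35 = 0.3921;  α = 0.6079.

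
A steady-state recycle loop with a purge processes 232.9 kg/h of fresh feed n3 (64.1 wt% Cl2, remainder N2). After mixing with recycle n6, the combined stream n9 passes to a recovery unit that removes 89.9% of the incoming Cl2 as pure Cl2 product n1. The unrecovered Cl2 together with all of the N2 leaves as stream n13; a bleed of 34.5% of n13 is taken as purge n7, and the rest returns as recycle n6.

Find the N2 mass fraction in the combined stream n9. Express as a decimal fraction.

0.6025

N2 enters only via n3 and leaves only via the purge: 232.9×0.359 = 0.345×(N2 in n13), and the recovery unit passes all N2, so N2 in n9 = N2 in n13 = 242.35 kg/h.
Cl2 in n9: m_A = 232.9×0.641 + (1−0.345)·(1−0.899)·m_A, so m_A = 149.29/0.9338 = 159.86 kg/h.
n9 = 159.86 + 242.35 = 402.22 kg/h.
N2 fraction in n9 = 242.35/402.22 = 0.6025.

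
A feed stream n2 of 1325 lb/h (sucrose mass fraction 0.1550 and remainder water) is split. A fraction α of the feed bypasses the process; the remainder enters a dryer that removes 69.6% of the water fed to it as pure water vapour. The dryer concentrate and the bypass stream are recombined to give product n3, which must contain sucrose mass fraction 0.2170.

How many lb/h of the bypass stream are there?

All 1325×0.155 = 205.38 lb/h of sucrose reaches n3, so n3 = 205.38/0.217 = 946.43 lb/h and vapour = 378.57 lb/h.
The evaporator receives (1−α)·1325 of feed at 0.845 water and removes 0.696 of that water:
0.696×0.845×(1−α)×1325 = 378.57
(1−α) = 378.57/779.26 = 0.4858;  α = 0.5142.
Bypass flow = 0.5142×1325 = 681.3 lb/h.

681.3 lb/h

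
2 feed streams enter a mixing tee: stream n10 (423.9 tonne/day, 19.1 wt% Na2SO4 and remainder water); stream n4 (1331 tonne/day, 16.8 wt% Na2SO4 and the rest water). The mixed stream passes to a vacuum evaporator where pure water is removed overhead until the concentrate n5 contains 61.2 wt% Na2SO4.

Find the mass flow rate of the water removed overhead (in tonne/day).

Na2SO4 entering = 423.9×0.191 + 1331×0.168 = 304.57 tonne/day.
All Na2SO4 reports to n5, so n5 = 304.57/0.612 = 497.67 tonne/day.
Total feed = 1754.9 tonne/day; overhead = 1754.9 − 497.67 = 1257.2 tonne/day.

1257 tonne/day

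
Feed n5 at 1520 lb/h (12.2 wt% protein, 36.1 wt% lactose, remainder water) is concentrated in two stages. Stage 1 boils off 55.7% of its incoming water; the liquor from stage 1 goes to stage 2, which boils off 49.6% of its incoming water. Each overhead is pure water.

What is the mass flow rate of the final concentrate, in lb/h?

water in feed = 1520×0.517 = 785.84 lb/h.
After stage 1: water left = (1−0.557)×785.84 = 348.13; stream total = 1082.3 lb/h.
After stage 2: water left = (1−0.496)×348.13 = 175.46; final concentrate = 909.62 lb/h.

909.6 lb/h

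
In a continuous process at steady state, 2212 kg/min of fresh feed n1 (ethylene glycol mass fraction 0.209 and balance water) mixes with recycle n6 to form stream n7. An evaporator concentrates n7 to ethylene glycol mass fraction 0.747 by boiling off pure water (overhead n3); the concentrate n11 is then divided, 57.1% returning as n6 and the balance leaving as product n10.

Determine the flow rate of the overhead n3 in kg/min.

Overall ethylene glycol balance (none leaves overhead): ethylene glycol in fresh feed = ethylene glycol in product, i.e. 2212×0.209 = (1−0.571)·n11·0.747.
n11 = 462.31/(0.747×0.429) = 1442.6 kg/min.
Recycle n6 = 0.571×1442.6 = 823.74 kg/min.
Combined feed n7 = 2212 + 823.74 = 3035.7 kg/min.
Overhead n3 = n7 − n11 = 3035.7 − 1442.6 = 1593.1 kg/min.

1593 kg/min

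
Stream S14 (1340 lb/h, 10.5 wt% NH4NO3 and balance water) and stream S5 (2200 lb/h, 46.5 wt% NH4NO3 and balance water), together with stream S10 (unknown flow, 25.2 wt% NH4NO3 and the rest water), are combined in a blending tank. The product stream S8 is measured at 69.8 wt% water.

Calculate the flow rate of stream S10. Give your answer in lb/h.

1892 lb/h

Let S10 be the unknown flow. Total out = 3540 + S10.
water balance: 2376.3 + 0.748·S10 = 0.698·(3540 + S10)
(0.748 − 0.698)·S10 = 0.698×3540 − 2376.3 = 94.62
S10 = 94.62 / 0.050 = 1892.4 lb/h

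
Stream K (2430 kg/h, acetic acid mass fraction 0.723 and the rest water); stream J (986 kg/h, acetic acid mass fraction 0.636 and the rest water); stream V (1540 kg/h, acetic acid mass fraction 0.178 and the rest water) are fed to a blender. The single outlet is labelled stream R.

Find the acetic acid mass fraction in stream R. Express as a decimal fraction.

Total flow out = 2430 + 986 + 1540 = 4956 kg/h.
acetic acid in = 2430×0.723 + 986×0.636 + 1540×0.178 = 2658.1 kg/h.
acetic acid mass fraction in R = 2658.1/4956 = 0.536.

0.536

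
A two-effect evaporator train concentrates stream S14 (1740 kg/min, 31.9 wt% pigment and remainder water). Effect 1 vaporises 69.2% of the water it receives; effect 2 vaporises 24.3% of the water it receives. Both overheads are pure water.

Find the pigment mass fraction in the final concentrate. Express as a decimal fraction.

water in feed = 1740×0.681 = 1184.9 kg/min.
After stage 1: water left = (1−0.692)×1184.9 = 364.96; stream total = 920.02 kg/min.
After stage 2: water left = (1−0.243)×364.96 = 276.28; final concentrate = 831.34 kg/min.
pigment fraction = 555.06/831.34 = 0.668.

0.668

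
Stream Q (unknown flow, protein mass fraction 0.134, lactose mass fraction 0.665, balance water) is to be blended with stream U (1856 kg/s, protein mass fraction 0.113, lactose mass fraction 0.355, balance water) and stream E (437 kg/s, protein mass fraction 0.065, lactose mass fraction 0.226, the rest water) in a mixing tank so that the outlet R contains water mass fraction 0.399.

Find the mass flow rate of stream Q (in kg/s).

1931 kg/s

Let Q be the unknown flow. Total out = 2293 + Q.
water balance: 1297.2 + 0.201·Q = 0.399·(2293 + Q)
(0.201 − 0.399)·Q = 0.399×2293 − 1297.2 = -382.32
Q = -382.32 / -0.198 = 1930.9 kg/s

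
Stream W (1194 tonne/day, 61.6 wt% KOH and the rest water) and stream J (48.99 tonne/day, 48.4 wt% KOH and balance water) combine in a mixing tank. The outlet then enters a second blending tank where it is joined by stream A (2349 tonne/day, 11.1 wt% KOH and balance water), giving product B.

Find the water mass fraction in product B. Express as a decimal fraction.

Overall, product flow = 3592 tonne/day.
water in = 1194×0.384 + 48.99×0.516 + 2349×0.889 = 2572 tonne/day.
water fraction in B = 0.716.

0.716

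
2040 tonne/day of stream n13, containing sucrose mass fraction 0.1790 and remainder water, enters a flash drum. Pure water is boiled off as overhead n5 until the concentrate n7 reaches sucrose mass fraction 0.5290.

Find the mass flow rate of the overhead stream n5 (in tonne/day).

sucrose is conserved: 2040×0.179 = 365.16 tonne/day all reports to the concentrate.
Concentrate = 365.16/(target fraction) = 690.28 tonne/day.
Overhead = 2040 − 690.28 = 1349.7 tonne/day.

1350 tonne/day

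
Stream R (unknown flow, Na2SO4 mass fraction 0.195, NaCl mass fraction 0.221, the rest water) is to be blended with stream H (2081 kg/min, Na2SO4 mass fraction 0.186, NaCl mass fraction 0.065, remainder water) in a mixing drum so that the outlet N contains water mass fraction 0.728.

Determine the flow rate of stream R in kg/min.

Let R be the unknown flow. Total out = 2081 + R.
water balance: 1558.7 + 0.584·R = 0.728·(2081 + R)
(0.584 − 0.728)·R = 0.728×2081 − 1558.7 = -43.701
R = -43.701 / -0.144 = 303.48 kg/min

303.5 kg/min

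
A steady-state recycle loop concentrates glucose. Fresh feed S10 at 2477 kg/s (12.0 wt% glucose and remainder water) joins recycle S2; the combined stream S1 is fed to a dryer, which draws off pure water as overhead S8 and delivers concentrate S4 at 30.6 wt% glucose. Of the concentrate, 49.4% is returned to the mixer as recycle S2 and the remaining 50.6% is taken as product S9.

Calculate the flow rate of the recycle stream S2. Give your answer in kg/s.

948.3 kg/s

Overall glucose balance (none leaves overhead): glucose in fresh feed = glucose in product, i.e. 2477×0.120 = (1−0.494)·S4·0.306.
S4 = 297.24/(0.306×0.506) = 1919.7 kg/s.
Recycle S2 = 0.494×1919.7 = 948.34 kg/s.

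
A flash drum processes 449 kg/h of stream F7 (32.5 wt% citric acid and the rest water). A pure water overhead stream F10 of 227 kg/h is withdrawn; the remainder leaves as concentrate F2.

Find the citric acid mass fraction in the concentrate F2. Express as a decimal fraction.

0.657

citric acid is not removed: 449×0.325 = 145.93 kg/h of citric acid enters F2.
Concentrate = 449 − 227 = 222 kg/h.
Mass fraction = 145.93/222 = 0.657.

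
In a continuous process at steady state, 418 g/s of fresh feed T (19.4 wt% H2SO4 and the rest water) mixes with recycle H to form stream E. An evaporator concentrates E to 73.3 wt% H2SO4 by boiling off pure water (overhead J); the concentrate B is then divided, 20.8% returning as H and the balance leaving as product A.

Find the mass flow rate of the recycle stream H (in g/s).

Overall H2SO4 balance (none leaves overhead): H2SO4 in fresh feed = H2SO4 in product, i.e. 418×0.194 = (1−0.208)·B·0.733.
B = 81.092/(0.733×0.792) = 139.68 g/s.
Recycle H = 0.208×139.68 = 29.054 g/s.

29.05 g/s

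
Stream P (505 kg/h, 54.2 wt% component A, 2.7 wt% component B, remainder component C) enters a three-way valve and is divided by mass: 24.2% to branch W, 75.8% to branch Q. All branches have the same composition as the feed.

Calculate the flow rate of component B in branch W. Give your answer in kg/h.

3.3 kg/h

Branch W total = 0.242×505 = 122.21 kg/h.
component B in W = 0.027×122.21 = 3.2997 kg/h.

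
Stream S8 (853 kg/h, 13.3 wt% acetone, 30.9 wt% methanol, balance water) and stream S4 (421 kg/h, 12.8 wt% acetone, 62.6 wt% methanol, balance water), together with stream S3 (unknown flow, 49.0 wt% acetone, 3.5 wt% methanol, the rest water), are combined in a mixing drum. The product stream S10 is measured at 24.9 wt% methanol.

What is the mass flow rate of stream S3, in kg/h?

980.8 kg/h

Let S3 be the unknown flow. Total out = 1274 + S3.
methanol balance: 527.12 + 0.035·S3 = 0.249·(1274 + S3)
(0.035 − 0.249)·S3 = 0.249×1274 − 527.12 = -209.9
S3 = -209.9 / -0.214 = 980.83 kg/h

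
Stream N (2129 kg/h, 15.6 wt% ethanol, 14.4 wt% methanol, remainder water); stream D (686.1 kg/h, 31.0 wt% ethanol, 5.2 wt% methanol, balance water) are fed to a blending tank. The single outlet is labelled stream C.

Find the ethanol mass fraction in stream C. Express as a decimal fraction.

0.1935

Total flow out = 2129 + 686.1 = 2815.1 kg/h.
ethanol in = 2129×0.156 + 686.1×0.310 = 544.82 kg/h.
ethanol mass fraction in C = 544.82/2815.1 = 0.1935.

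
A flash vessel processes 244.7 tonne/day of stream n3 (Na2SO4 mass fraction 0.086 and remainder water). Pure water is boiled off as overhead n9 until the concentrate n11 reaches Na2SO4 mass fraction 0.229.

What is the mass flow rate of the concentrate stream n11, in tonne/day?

Na2SO4 is conserved: 244.7×0.086 = 21.044 tonne/day all reports to the concentrate.
Concentrate = 21.044/(target fraction) = 91.896 tonne/day.

91.9 tonne/day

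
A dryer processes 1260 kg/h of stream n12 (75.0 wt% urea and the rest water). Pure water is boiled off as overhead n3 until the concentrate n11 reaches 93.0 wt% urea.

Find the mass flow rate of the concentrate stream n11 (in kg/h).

urea is conserved: 1260×0.750 = 945 kg/h all reports to the concentrate.
Concentrate = 945/(target fraction) = 1016.1 kg/h.

1016 kg/h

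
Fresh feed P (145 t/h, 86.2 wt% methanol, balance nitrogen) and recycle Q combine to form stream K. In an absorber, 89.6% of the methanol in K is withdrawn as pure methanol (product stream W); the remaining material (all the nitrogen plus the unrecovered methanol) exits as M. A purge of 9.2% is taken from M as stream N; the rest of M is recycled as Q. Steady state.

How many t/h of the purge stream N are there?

nitrogen enters only via P and leaves only via the purge: 145×0.138 = 0.092×(nitrogen in M), and the absorber passes all nitrogen, so nitrogen in K = nitrogen in M = 217.5 t/h.
methanol in K: m_A = 145×0.862 + (1−0.092)·(1−0.896)·m_A, so m_A = 124.99/0.9056 = 138.02 t/h.
M = (1−0.896)×138.02 + 217.5 = 231.85 t/h.
Purge N = 0.092×231.85 = 21.331 t/h.

21.33 t/h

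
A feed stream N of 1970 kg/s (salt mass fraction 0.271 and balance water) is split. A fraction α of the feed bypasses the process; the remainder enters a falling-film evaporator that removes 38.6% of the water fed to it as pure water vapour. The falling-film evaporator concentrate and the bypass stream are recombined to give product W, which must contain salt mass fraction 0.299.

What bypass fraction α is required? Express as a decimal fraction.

0.667

All 1970×0.271 = 533.87 kg/s of salt reaches W, so W = 533.87/0.299 = 1785.5 kg/s and vapour = 184.48 kg/s.
The evaporator receives (1−α)·1970 of feed at 0.729 water and removes 0.386 of that water:
0.386×0.729×(1−α)×1970 = 184.48
(1−α) = 184.48/554.35 = 0.3328;  α = 0.6672.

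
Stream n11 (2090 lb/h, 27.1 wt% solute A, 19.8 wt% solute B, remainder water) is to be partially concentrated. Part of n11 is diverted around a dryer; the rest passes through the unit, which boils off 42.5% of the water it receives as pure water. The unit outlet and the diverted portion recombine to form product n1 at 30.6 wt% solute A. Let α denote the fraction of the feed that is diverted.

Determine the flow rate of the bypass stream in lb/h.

All 2090×0.271 = 566.39 lb/h of solute A reaches n1, so n1 = 566.39/0.306 = 1850.9 lb/h and vapour = 239.05 lb/h.
The evaporator receives (1−α)·2090 of feed at 0.531 water and removes 0.425 of that water:
0.425×0.531×(1−α)×2090 = 239.05
(1−α) = 239.05/471.66 = 0.5068;  α = 0.4932.
Bypass flow = 0.4932×2090 = 1030.7 lb/h.

1031 lb/h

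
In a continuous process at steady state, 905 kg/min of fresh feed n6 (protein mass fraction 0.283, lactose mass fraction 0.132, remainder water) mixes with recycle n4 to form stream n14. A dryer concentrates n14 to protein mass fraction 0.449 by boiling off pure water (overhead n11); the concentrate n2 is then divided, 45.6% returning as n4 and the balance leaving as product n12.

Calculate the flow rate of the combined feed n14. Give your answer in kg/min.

1383 kg/min

Overall protein balance (none leaves overhead): protein in fresh feed = protein in product, i.e. 905×0.283 = (1−0.456)·n2·0.449.
n2 = 256.11/(0.449×0.544) = 1048.6 kg/min.
Recycle n4 = 0.456×1048.6 = 478.14 kg/min.
Combined feed n14 = 905 + 478.14 = 1383.1 kg/min.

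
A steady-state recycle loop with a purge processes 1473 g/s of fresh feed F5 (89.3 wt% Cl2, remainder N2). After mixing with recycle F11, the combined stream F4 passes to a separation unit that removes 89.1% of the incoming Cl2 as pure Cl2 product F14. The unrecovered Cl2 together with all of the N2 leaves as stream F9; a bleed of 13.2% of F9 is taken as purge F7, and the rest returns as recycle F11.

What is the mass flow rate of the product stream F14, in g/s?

1294 g/s

Cl2 in F4: m_A = 1473×0.893 + (1−0.132)·(1−0.891)·m_A, so m_A = 1315.4/0.9054 = 1452.8 g/s.
Product F14 = 0.891×1452.8 = 1294.5 g/s.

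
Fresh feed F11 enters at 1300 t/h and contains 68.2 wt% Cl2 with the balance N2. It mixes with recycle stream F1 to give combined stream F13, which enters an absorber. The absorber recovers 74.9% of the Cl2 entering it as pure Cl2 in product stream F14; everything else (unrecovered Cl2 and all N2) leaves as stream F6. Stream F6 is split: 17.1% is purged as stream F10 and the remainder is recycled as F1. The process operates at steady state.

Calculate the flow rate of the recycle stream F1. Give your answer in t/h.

2237 t/h

N2 enters only via F11 and leaves only via the purge: 1300×0.318 = 0.171×(N2 in F6), and the absorber passes all N2, so N2 in F13 = N2 in F6 = 2417.5 t/h.
Cl2 in F13: m_A = 1300×0.682 + (1−0.171)·(1−0.749)·m_A, so m_A = 886.6/0.7919 = 1119.6 t/h.
F6 = (1−0.749)×1119.6 + 2417.5 = 2698.6 t/h.
Recycle F1 = (1−0.171)×2698.6 = 2237.1 t/h.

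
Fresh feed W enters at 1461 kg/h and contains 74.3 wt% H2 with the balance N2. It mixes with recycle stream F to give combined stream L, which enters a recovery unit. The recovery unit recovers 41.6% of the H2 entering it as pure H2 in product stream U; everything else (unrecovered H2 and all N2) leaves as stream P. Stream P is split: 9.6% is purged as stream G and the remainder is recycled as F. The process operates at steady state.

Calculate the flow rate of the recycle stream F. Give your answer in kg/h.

4750 kg/h

N2 enters only via W and leaves only via the purge: 1461×0.257 = 0.096×(N2 in P), and the recovery unit passes all N2, so N2 in L = N2 in P = 3911.2 kg/h.
H2 in L: m_A = 1461×0.743 + (1−0.096)·(1−0.416)·m_A, so m_A = 1085.5/0.4721 = 2299.5 kg/h.
P = (1−0.416)×2299.5 + 3911.2 = 5254.1 kg/h.
Recycle F = (1−0.096)×5254.1 = 4749.7 kg/h.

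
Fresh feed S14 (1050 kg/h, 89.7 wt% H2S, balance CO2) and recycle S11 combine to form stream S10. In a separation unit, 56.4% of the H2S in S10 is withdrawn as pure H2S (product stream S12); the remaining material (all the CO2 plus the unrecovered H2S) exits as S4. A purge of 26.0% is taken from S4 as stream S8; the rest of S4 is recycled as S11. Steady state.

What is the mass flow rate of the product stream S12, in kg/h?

H2S in S10: m_A = 1050×0.897 + (1−0.260)·(1−0.564)·m_A, so m_A = 941.85/0.6774 = 1390.5 kg/h.
Product S12 = 0.564×1390.5 = 784.23 kg/h.

784.2 kg/h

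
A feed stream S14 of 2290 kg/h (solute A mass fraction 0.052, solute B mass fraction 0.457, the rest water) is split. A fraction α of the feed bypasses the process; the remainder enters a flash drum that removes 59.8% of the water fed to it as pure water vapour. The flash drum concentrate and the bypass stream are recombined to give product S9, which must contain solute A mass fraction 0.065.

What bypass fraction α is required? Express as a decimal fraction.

All 2290×0.052 = 119.08 kg/h of solute A reaches S9, so S9 = 119.08/0.065 = 1832 kg/h and vapour = 458 kg/h.
The evaporator receives (1−α)·2290 of feed at 0.491 water and removes 0.598 of that water:
0.598×0.491×(1−α)×2290 = 458
(1−α) = 458/672.39 = 0.6812;  α = 0.3188.

0.319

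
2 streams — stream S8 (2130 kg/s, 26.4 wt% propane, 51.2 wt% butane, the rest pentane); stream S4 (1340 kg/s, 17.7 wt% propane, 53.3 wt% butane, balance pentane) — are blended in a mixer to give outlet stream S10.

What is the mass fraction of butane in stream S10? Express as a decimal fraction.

Total flow out = 2130 + 1340 = 3470 kg/s.
butane in = 2130×0.512 + 1340×0.533 = 1804.8 kg/s.
butane mass fraction in S10 = 1804.8/3470 = 0.5201.

0.5201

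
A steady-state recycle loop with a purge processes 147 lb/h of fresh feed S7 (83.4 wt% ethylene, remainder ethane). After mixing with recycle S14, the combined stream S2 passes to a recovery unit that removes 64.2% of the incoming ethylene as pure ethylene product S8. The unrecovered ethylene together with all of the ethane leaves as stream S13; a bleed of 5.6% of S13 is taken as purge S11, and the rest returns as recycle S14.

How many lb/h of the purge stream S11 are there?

28.11 lb/h

ethane enters only via S7 and leaves only via the purge: 147×0.166 = 0.056×(ethane in S13), and the recovery unit passes all ethane, so ethane in S2 = ethane in S13 = 435.75 lb/h.
ethylene in S2: m_A = 147×0.834 + (1−0.056)·(1−0.642)·m_A, so m_A = 122.6/0.6620 = 185.18 lb/h.
S13 = (1−0.642)×185.18 + 435.75 = 502.04 lb/h.
Purge S11 = 0.056×502.04 = 28.114 lb/h.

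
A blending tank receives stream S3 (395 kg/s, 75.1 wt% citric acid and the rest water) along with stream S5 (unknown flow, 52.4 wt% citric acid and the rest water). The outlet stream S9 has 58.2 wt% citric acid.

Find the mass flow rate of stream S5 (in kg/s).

Let S5 be the unknown flow. Total out = 395 + S5.
citric acid balance: 296.64 + 0.524·S5 = 0.582·(395 + S5)
(0.524 − 0.582)·S5 = 0.582×395 − 296.64 = -66.755
S5 = -66.755 / -0.058 = 1150.9 kg/s

1151 kg/s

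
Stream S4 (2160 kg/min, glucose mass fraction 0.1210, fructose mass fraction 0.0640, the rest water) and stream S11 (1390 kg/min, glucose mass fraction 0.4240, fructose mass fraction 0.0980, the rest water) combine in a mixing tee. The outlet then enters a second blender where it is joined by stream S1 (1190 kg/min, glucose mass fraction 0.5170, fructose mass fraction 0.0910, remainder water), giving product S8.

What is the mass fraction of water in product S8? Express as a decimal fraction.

0.6100

Overall, product flow = 4740 kg/min.
water in = 2160×0.815 + 1390×0.478 + 1190×0.392 = 2891.3 kg/min.
water fraction in S8 = 0.6100.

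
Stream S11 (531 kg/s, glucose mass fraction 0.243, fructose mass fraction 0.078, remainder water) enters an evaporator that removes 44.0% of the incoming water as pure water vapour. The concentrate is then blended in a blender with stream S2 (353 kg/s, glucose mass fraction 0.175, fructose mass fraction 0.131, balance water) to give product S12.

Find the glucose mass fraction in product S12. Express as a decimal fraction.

0.263

Vapour removed = 0.440×0.679×531 = 158.64 kg/s; concentrate = 372.36 kg/s.
glucose reaching the mixer = 129.03 (from concentrate) + 353×0.175 = 190.81 kg/s.
Product flow = 372.36 + 353 = 725.36 kg/s; glucose fraction = 0.263.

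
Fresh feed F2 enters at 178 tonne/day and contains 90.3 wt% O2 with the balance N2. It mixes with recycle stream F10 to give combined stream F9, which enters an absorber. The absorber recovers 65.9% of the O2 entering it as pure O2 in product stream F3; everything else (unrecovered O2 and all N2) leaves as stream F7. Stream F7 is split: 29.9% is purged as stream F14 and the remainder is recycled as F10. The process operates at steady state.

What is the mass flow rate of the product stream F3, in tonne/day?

139.2 tonne/day

O2 in F9: m_A = 178×0.903 + (1−0.299)·(1−0.659)·m_A, so m_A = 160.73/0.7610 = 211.23 tonne/day.
Product F3 = 0.659×211.23 = 139.2 tonne/day.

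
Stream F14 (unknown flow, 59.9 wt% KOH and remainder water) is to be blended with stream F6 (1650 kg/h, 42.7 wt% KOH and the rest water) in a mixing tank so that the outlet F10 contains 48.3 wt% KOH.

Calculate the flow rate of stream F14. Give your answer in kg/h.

796.6 kg/h

Let F14 be the unknown flow. Total out = 1650 + F14.
KOH balance: 704.55 + 0.599·F14 = 0.483·(1650 + F14)
(0.599 − 0.483)·F14 = 0.483×1650 − 704.55 = 92.4
F14 = 92.4 / 0.116 = 796.55 kg/h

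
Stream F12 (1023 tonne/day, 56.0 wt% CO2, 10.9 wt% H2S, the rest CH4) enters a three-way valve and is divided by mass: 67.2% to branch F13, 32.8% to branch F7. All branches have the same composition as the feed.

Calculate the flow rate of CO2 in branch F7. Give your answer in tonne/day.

187.9 tonne/day

Branch F7 total = 0.328×1023 = 335.54 tonne/day.
CO2 in F7 = 0.560×335.54 = 187.9 tonne/day.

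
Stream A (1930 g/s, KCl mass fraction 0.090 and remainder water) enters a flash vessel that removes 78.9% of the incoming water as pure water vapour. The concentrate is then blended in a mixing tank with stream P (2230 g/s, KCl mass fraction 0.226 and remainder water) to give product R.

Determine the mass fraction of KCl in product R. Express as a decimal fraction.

0.244

Vapour removed = 0.789×0.910×1930 = 1385.7 g/s; concentrate = 544.28 g/s.
KCl reaching the mixer = 173.7 (from concentrate) + 2230×0.226 = 677.68 g/s.
Product flow = 544.28 + 2230 = 2774.3 g/s; KCl fraction = 0.244.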